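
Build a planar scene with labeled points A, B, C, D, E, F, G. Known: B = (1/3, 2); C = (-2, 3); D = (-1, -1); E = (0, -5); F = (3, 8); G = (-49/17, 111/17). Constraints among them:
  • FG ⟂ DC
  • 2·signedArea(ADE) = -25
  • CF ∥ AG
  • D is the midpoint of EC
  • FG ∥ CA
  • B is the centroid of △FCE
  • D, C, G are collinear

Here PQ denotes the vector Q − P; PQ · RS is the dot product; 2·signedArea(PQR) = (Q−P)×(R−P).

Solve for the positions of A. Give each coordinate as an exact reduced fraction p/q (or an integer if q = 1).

A = (-134/17, 26/17)

1. A_x = -134/17  [CF ∥ AG ∩ FG ∥ CA]
2. A_y = 26/17  [CF ∥ AG ∩ FG ∥ CA]
   → A = (-134/17, 26/17)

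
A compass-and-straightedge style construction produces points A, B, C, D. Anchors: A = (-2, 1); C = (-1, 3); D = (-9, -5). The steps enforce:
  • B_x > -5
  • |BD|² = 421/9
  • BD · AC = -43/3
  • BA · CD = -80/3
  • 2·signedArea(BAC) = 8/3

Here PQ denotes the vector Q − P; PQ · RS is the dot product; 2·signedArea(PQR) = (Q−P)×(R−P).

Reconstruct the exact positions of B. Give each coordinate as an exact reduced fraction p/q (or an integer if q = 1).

B = (-4, -1/3)

1. B_x = -4  [2·signedArea(BAC) = 8/3 ∩ BA · CD = -80/3]
2. B_y = -1/3  [2·signedArea(BAC) = 8/3 ∩ BA · CD = -80/3]
   → B = (-4, -1/3)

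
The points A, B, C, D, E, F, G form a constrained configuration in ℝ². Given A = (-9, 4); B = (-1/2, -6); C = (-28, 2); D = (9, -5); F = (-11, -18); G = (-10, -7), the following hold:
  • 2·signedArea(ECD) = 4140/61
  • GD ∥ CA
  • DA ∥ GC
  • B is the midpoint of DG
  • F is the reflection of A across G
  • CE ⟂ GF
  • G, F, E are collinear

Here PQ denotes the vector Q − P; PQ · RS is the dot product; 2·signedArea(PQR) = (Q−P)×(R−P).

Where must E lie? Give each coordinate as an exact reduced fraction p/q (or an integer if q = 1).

E = (-1139/122, 37/122)

1. E_x = -1139/122  [G, F, E are collinear ∩ CE ⟂ GF]
2. E_y = 37/122  [G, F, E are collinear ∩ CE ⟂ GF]
   → E = (-1139/122, 37/122)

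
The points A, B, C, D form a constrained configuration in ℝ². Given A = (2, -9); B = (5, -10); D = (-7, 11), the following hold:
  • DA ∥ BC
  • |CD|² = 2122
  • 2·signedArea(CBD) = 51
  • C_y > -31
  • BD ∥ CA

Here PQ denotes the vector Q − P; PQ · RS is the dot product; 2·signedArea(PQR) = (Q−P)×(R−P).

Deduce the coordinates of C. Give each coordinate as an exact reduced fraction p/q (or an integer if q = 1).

1. C_x = 14  [BD ∥ CA ∩ DA ∥ BC]
2. C_y = -30  [BD ∥ CA ∩ DA ∥ BC]
   → C = (14, -30)

C = (14, -30)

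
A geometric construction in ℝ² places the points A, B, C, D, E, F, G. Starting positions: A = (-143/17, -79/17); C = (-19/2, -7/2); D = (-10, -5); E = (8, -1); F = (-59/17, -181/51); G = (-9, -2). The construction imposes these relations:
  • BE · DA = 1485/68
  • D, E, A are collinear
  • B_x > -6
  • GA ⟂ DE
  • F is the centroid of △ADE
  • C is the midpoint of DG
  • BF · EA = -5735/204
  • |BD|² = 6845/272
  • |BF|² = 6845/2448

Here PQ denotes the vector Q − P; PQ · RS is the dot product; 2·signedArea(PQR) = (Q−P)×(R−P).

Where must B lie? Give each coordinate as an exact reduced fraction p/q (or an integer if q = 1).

1. B_x = -347/68  [line 279/17·x + 62/17·y + 6665/68 = 0 ∩ |BF|² = 6845/2448]
2. B_y = -133/34  [line 279/17·x + 62/17·y + 6665/68 = 0 ∩ |BF|² = 6845/2448]
   → B = (-347/68, -133/34)

B = (-347/68, -133/34)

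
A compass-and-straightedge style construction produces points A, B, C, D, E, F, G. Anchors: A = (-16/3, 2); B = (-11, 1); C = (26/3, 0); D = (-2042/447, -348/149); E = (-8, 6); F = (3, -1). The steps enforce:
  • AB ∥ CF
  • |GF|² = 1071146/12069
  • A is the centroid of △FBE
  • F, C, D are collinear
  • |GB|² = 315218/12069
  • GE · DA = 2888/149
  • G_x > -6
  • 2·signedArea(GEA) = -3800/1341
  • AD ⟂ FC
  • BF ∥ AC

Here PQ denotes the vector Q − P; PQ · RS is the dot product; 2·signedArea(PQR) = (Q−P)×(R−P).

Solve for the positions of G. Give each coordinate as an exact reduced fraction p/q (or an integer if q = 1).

G = (-8002/1341, 844/447)

1. G_x = -8002/1341  [2·signedArea(GEA) = -3800/1341 ∩ GE · DA = 2888/149]
2. G_y = 844/447  [2·signedArea(GEA) = -3800/1341 ∩ GE · DA = 2888/149]
   → G = (-8002/1341, 844/447)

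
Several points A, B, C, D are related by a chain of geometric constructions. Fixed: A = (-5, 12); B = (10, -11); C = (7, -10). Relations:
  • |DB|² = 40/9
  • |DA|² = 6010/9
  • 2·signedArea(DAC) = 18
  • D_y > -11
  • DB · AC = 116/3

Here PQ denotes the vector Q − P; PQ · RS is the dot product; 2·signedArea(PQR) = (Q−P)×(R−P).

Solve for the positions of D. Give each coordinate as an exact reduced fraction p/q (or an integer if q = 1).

D = (8, -31/3)

1. D_x = 8  [2·signedArea(DAC) = 18 ∩ DB · AC = 116/3]
2. D_y = -31/3  [2·signedArea(DAC) = 18 ∩ DB · AC = 116/3]
   → D = (8, -31/3)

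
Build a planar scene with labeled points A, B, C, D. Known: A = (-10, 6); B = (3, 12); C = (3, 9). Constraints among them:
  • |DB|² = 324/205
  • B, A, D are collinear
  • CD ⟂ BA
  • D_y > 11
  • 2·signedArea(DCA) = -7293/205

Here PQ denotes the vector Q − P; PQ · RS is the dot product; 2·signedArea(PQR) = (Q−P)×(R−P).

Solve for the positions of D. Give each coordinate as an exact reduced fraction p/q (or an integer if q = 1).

D = (381/205, 2352/205)

1. D_x = 381/205  [B, A, D are collinear ∩ CD ⟂ BA]
2. D_y = 2352/205  [B, A, D are collinear ∩ CD ⟂ BA]
   → D = (381/205, 2352/205)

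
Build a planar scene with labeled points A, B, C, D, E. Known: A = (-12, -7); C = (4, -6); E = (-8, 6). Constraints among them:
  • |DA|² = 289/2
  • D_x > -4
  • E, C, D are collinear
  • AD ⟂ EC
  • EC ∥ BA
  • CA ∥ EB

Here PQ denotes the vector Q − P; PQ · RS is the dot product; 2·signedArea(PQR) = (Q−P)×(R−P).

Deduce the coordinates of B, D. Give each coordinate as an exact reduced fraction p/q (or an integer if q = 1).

1. B_x = -24  [EC ∥ BA ∩ CA ∥ EB]
2. B_y = 5  [EC ∥ BA ∩ CA ∥ EB]
   → B = (-24, 5)
3. D_x = -7/2  [E, C, D are collinear ∩ AD ⟂ EC]
4. D_y = 3/2  [E, C, D are collinear ∩ AD ⟂ EC]
   → D = (-7/2, 3/2)

B = (-24, 5)
D = (-7/2, 3/2)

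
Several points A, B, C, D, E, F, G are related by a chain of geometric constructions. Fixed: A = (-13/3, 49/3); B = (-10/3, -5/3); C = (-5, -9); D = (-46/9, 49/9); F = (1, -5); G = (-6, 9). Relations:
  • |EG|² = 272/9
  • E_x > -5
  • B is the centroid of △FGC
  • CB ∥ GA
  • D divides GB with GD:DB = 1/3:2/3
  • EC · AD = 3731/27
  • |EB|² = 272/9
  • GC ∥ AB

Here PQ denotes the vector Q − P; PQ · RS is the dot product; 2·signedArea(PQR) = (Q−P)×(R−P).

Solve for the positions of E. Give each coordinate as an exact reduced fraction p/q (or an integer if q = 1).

1. E_x = -14/3  [line 7/9·x + 98/9·y + -980/27 = 0 ∩ |EG|² = 272/9]
2. E_y = 11/3  [line 7/9·x + 98/9·y + -980/27 = 0 ∩ |EG|² = 272/9]
   → E = (-14/3, 11/3)

E = (-14/3, 11/3)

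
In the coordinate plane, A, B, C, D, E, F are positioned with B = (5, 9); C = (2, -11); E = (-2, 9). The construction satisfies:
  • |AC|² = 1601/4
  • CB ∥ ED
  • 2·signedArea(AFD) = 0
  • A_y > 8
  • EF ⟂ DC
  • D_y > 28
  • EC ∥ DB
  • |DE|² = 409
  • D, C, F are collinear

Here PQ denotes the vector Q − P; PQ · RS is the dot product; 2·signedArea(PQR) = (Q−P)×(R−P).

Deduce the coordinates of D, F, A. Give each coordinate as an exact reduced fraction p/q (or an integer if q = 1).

1. D_x = 1  [EC ∥ DB ∩ CB ∥ ED]
2. D_y = 29  [EC ∥ DB ∩ CB ∥ ED]
   → D = (1, 29)
3. F_x = 2398/1601  [D, C, F are collinear ∩ EF ⟂ DC]
4. F_y = 14549/1601  [D, C, F are collinear ∩ EF ⟂ DC]
   → F = (2398/1601, 14549/1601)
5. A_x = 3/2  [line -31880/1601·x + -797/1601·y + 54993/1601 = 0 ∩ |AC|² = 1601/4]
6. A_y = 9  [line -31880/1601·x + -797/1601·y + 54993/1601 = 0 ∩ |AC|² = 1601/4]
   → A = (3/2, 9)

A = (3/2, 9)
D = (1, 29)
F = (2398/1601, 14549/1601)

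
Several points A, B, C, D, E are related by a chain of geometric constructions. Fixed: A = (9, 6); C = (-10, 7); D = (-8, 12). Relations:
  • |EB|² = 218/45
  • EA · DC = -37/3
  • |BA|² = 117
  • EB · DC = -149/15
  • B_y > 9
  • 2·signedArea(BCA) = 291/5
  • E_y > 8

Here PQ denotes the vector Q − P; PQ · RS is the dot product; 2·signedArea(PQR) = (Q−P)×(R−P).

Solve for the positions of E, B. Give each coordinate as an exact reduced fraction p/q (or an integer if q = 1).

B = (-6/5, 48/5)
E = (-3, 25/3)

1. B_x = -6/5  [line 1·x + 19·y + -906/5 = 0 ∩ |BA|² = 117]
2. B_y = 48/5  [line 1·x + 19·y + -906/5 = 0 ∩ |BA|² = 117]
   → B = (-6/5, 48/5)
3. E_x = -3  [line 2·x + 5·y + -107/3 = 0 ∩ |EB|² = 218/45]
4. E_y = 25/3  [line 2·x + 5·y + -107/3 = 0 ∩ |EB|² = 218/45]
   → E = (-3, 25/3)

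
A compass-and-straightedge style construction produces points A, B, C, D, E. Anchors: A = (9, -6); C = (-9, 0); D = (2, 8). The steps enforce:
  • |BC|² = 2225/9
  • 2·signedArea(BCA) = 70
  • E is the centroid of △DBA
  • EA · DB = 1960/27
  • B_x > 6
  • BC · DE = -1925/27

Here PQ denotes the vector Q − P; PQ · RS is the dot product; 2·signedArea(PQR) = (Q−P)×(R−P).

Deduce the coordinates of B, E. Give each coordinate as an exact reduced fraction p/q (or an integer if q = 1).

1. B_x = 20/3  [line 6·x + 18·y + -16 = 0 ∩ |BC|² = 2225/9]
2. B_y = -4/3  [line 6·x + 18·y + -16 = 0 ∩ |BC|² = 2225/9]
   → B = (20/3, -4/3)
3. E_x = 53/9  [BC · DE = -1925/27 ∩ E is the centroid of △DBA]
4. E_y = 2/9  [BC · DE = -1925/27 ∩ E is the centroid of △DBA]
   → E = (53/9, 2/9)

B = (20/3, -4/3)
E = (53/9, 2/9)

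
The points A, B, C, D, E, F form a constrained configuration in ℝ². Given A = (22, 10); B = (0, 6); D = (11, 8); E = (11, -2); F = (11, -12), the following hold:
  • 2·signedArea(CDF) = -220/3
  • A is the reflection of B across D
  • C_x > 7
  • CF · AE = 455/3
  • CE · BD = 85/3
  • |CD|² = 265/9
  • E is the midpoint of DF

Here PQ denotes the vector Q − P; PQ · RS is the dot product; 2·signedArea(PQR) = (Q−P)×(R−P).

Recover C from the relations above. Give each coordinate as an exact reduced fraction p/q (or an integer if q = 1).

1. C_x = 22/3  [CF · AE = 455/3 ∩ 2·signedArea(CDF) = -220/3]
2. C_y = 4  [CF · AE = 455/3 ∩ 2·signedArea(CDF) = -220/3]
   → C = (22/3, 4)

C = (22/3, 4)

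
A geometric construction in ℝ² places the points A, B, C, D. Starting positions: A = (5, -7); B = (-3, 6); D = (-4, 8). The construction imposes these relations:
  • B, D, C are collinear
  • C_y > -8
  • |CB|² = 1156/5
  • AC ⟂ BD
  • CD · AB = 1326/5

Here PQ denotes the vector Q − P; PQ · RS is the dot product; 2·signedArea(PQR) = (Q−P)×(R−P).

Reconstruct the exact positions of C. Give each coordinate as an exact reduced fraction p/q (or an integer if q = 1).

C = (19/5, -38/5)

1. C_x = 19/5  [B, D, C are collinear ∩ AC ⟂ BD]
2. C_y = -38/5  [B, D, C are collinear ∩ AC ⟂ BD]
   → C = (19/5, -38/5)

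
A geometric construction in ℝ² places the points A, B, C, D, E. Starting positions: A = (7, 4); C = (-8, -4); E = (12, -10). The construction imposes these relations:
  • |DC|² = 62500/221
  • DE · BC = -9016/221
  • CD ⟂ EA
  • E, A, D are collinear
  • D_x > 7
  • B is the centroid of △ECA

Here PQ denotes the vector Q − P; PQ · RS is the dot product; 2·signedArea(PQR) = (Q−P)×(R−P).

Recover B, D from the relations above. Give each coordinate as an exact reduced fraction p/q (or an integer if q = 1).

1. B_x = 11/3  [B is the centroid of △ECA]
2. B_y = -10/3  [B is the centroid of △ECA]
   → B = (11/3, -10/3)
3. D_x = 1732/221  [E, A, D are collinear ∩ CD ⟂ EA]
4. D_y = 366/221  [E, A, D are collinear ∩ CD ⟂ EA]
   → D = (1732/221, 366/221)

B = (11/3, -10/3)
D = (1732/221, 366/221)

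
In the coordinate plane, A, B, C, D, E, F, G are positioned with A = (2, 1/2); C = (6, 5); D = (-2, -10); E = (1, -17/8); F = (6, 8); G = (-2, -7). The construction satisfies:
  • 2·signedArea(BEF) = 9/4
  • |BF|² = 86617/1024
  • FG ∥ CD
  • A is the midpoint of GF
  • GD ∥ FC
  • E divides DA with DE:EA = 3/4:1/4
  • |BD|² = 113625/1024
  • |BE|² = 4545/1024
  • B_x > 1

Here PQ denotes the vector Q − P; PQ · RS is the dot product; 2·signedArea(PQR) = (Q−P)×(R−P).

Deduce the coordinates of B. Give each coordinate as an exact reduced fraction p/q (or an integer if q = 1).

B = (7/4, -5/32)

1. B_x = 7/4  [line -81/8·x + 5·y + 37/2 = 0 ∩ |BD|² = 113625/1024]
2. B_y = -5/32  [line -81/8·x + 5·y + 37/2 = 0 ∩ |BD|² = 113625/1024]
   → B = (7/4, -5/32)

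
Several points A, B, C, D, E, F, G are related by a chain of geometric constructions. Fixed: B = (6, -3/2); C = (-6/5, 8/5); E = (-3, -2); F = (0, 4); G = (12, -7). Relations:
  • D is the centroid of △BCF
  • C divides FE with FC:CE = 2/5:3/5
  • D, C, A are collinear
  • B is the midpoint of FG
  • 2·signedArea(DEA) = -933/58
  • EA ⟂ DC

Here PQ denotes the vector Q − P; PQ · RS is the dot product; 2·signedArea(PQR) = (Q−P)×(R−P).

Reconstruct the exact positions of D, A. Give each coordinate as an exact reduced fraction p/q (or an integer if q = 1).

1. D_x = 8/5  [D is the centroid of △BCF]
2. D_y = 41/30  [D is the centroid of △BCF]
   → D = (8/5, 41/30)
3. A_x = -78/29  [D, C, A are collinear ∩ EA ⟂ DC]
4. A_y = 50/29  [D, C, A are collinear ∩ EA ⟂ DC]
   → A = (-78/29, 50/29)

A = (-78/29, 50/29)
D = (8/5, 41/30)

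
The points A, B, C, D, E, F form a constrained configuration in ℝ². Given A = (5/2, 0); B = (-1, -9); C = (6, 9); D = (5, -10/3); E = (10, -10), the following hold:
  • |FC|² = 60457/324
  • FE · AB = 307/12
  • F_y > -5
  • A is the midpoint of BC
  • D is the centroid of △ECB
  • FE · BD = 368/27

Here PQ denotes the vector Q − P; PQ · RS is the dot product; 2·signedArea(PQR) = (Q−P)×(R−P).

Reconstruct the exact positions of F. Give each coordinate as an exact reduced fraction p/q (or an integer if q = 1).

F = (13/6, -37/9)

1. F_x = 13/6  [FE · AB = 307/12 ∩ FE · BD = 368/27]
2. F_y = -37/9  [FE · AB = 307/12 ∩ FE · BD = 368/27]
   → F = (13/6, -37/9)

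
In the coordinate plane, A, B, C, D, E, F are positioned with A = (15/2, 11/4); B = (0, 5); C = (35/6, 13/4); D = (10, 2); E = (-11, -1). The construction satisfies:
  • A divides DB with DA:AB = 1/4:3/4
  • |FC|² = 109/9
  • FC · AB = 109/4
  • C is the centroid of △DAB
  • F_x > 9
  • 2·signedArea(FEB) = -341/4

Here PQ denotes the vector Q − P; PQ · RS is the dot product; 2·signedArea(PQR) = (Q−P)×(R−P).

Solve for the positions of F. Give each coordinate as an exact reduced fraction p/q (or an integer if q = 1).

F = (55/6, 9/4)

1. F_x = 55/6  [FC · AB = 109/4 ∩ 2·signedArea(FEB) = -341/4]
2. F_y = 9/4  [FC · AB = 109/4 ∩ 2·signedArea(FEB) = -341/4]
   → F = (55/6, 9/4)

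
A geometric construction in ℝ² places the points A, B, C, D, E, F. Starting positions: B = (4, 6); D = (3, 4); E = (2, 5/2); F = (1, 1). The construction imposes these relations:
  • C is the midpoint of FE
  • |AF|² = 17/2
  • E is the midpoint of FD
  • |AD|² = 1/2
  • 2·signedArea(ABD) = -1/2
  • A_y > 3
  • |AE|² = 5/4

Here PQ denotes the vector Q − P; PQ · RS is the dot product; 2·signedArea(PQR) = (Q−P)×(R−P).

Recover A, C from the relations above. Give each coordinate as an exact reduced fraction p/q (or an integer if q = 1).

1. A_x = 5/2  [line 2·x + -1·y + -3/2 = 0 ∩ |AE|² = 5/4]
2. A_y = 7/2  [line 2·x + -1·y + -3/2 = 0 ∩ |AE|² = 5/4]
   → A = (5/2, 7/2)
3. C_x = 3/2  [C is the midpoint of FE]
4. C_y = 7/4  [C is the midpoint of FE]
   → C = (3/2, 7/4)

A = (5/2, 7/2)
C = (3/2, 7/4)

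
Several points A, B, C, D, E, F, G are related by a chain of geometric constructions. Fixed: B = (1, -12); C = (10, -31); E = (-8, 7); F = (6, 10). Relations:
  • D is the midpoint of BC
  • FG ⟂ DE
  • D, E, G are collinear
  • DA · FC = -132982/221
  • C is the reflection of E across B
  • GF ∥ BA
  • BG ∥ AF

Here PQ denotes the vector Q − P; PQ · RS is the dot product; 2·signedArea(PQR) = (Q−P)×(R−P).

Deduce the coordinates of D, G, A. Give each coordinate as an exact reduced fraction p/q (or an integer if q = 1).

A = (6009/442, -2667/442)
D = (11/2, -43/2)
G = (-2915/442, 1783/442)

1. D_x = 11/2  [D is the midpoint of BC]
2. D_y = -43/2  [D is the midpoint of BC]
   → D = (11/2, -43/2)
3. G_x = -2915/442  [D, E, G are collinear ∩ FG ⟂ DE]
4. G_y = 1783/442  [D, E, G are collinear ∩ FG ⟂ DE]
   → G = (-2915/442, 1783/442)
5. A_x = 6009/442  [BG ∥ AF ∩ GF ∥ BA]
6. A_y = -2667/442  [BG ∥ AF ∩ GF ∥ BA]
   → A = (6009/442, -2667/442)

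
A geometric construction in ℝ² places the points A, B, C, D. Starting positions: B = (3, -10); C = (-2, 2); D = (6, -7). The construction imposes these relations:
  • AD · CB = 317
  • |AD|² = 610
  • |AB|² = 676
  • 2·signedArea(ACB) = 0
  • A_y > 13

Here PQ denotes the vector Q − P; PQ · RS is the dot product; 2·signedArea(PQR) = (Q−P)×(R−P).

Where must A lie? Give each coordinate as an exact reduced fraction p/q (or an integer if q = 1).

1. A_x = -7  [2·signedArea(ACB) = 0 ∩ AD · CB = 317]
2. A_y = 14  [2·signedArea(ACB) = 0 ∩ AD · CB = 317]
   → A = (-7, 14)

A = (-7, 14)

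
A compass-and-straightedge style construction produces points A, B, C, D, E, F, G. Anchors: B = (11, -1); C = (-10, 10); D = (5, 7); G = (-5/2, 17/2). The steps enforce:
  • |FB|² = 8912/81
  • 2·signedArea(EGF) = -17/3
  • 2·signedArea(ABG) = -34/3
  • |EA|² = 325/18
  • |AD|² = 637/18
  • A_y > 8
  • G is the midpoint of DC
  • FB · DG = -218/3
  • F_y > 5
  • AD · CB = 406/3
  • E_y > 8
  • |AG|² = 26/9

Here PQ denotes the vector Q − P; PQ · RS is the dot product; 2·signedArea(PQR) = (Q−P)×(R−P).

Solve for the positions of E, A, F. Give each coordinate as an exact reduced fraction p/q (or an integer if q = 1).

1. A_x = -5/6  [AD · CB = 406/3 ∩ 2·signedArea(ABG) = -34/3]
2. A_y = 49/6  [AD · CB = 406/3 ∩ 2·signedArea(ABG) = -34/3]
   → A = (-5/6, 49/6)
3. F_x = 23/9  [line 15/2·x + -3/2·y + -34/3 = 0 ∩ |FB|² = 8912/81]
4. F_y = 47/9  [line 15/2·x + -3/2·y + -34/3 = 0 ∩ |FB|² = 8912/81]
   → F = (23/9, 47/9)
5. E_x = -5  [line 59/18·x + 91/18·y + -262/9 = 0 ∩ |EA|² = 325/18]
6. E_y = 9  [line 59/18·x + 91/18·y + -262/9 = 0 ∩ |EA|² = 325/18]
   → E = (-5, 9)

A = (-5/6, 49/6)
E = (-5, 9)
F = (23/9, 47/9)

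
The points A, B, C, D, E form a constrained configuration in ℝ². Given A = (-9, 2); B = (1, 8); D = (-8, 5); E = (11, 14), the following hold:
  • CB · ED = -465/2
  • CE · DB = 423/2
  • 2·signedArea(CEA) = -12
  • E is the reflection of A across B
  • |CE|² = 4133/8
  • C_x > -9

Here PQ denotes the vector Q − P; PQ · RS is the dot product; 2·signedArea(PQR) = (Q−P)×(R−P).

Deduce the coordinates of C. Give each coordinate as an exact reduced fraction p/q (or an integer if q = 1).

1. C_x = -35/4  [CB · ED = -465/2 ∩ CE · DB = 423/2]
2. C_y = 11/4  [CB · ED = -465/2 ∩ CE · DB = 423/2]
   → C = (-35/4, 11/4)

C = (-35/4, 11/4)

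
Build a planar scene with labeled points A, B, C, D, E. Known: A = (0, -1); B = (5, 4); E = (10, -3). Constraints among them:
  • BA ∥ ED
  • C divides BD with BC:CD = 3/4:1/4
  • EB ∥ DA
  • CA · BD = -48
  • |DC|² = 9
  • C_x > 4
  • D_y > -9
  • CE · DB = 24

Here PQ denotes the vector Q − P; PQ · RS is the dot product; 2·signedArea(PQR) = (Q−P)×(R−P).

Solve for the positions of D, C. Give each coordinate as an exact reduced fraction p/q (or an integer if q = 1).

C = (5, -5)
D = (5, -8)

1. D_x = 5  [EB ∥ DA ∩ BA ∥ ED]
2. D_y = -8  [EB ∥ DA ∩ BA ∥ ED]
   → D = (5, -8)
3. C_x = 5  [C divides BD with BC:CD = 3/4:1/4]
4. C_y = -5  [C divides BD with BC:CD = 3/4:1/4]
   → C = (5, -5)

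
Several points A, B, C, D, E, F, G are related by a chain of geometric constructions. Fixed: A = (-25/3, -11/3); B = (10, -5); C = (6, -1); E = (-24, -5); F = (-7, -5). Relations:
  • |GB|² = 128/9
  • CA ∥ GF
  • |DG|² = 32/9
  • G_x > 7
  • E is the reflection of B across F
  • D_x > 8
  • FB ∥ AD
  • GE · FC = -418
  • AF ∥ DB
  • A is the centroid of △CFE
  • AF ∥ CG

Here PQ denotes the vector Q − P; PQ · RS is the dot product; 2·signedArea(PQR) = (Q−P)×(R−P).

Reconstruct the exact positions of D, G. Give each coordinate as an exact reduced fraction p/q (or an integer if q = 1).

1. D_x = 26/3  [AF ∥ DB ∩ FB ∥ AD]
2. D_y = -11/3  [AF ∥ DB ∩ FB ∥ AD]
   → D = (26/3, -11/3)
3. G_x = 22/3  [CA ∥ GF ∩ AF ∥ CG]
4. G_y = -7/3  [CA ∥ GF ∩ AF ∥ CG]
   → G = (22/3, -7/3)

D = (26/3, -11/3)
G = (22/3, -7/3)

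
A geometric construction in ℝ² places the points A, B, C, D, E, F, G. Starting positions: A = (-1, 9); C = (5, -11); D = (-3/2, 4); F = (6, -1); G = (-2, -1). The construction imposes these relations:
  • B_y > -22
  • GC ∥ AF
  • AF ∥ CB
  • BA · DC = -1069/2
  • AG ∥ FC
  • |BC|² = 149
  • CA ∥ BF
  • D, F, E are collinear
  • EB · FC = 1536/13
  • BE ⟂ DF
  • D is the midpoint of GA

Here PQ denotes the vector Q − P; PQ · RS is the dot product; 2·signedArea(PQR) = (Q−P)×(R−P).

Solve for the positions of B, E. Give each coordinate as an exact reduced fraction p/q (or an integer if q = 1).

B = (12, -21)
E = (252/13, -129/13)

1. B_x = 12  [CA ∥ BF ∩ AF ∥ CB]
2. B_y = -21  [CA ∥ BF ∩ AF ∥ CB]
   → B = (12, -21)
3. E_x = 252/13  [D, F, E are collinear ∩ BE ⟂ DF]
4. E_y = -129/13  [D, F, E are collinear ∩ BE ⟂ DF]
   → E = (252/13, -129/13)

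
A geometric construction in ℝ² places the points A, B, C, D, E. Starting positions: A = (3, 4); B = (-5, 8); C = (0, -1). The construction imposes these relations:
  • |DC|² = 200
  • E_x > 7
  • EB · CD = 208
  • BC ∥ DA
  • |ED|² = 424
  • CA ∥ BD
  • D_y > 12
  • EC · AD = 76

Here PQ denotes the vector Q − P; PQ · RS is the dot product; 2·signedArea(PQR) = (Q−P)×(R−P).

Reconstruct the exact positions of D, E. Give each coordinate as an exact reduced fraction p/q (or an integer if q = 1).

1. D_x = -2  [BC ∥ DA ∩ CA ∥ BD]
2. D_y = 13  [BC ∥ DA ∩ CA ∥ BD]
   → D = (-2, 13)
3. E_x = 8  [EC · AD = 76 ∩ EB · CD = 208]
4. E_y = -5  [EC · AD = 76 ∩ EB · CD = 208]
   → E = (8, -5)

D = (-2, 13)
E = (8, -5)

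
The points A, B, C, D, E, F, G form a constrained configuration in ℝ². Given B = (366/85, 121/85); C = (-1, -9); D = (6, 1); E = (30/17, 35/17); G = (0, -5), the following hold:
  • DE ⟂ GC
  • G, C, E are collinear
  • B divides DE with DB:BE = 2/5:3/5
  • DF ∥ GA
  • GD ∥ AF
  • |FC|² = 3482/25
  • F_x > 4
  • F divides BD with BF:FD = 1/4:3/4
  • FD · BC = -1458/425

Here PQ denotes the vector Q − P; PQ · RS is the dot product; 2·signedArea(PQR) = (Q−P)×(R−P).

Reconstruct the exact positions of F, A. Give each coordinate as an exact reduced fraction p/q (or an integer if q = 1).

1. F_x = 402/85  [F divides BD with BF:FD = 1/4:3/4]
2. F_y = 112/85  [F divides BD with BF:FD = 1/4:3/4]
   → F = (402/85, 112/85)
3. A_x = -108/85  [GD ∥ AF ∩ DF ∥ GA]
4. A_y = -398/85  [GD ∥ AF ∩ DF ∥ GA]
   → A = (-108/85, -398/85)

A = (-108/85, -398/85)
F = (402/85, 112/85)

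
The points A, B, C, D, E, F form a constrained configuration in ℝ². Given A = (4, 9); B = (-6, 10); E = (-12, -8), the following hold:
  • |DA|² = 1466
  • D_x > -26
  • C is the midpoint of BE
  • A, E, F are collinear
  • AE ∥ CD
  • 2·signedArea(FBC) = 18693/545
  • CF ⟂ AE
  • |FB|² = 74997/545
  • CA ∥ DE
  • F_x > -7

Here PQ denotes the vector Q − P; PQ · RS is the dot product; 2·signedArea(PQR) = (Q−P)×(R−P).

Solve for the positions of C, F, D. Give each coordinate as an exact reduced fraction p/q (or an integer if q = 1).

C = (-9, 1)
D = (-25, -16)
F = (-3324/545, -943/545)

1. C_x = -9  [C is the midpoint of BE]
2. C_y = 1  [C is the midpoint of BE]
   → C = (-9, 1)
3. F_x = -3324/545  [A, E, F are collinear ∩ CF ⟂ AE]
4. F_y = -943/545  [A, E, F are collinear ∩ CF ⟂ AE]
   → F = (-3324/545, -943/545)
5. D_x = -25  [CA ∥ DE ∩ AE ∥ CD]
6. D_y = -16  [CA ∥ DE ∩ AE ∥ CD]
   → D = (-25, -16)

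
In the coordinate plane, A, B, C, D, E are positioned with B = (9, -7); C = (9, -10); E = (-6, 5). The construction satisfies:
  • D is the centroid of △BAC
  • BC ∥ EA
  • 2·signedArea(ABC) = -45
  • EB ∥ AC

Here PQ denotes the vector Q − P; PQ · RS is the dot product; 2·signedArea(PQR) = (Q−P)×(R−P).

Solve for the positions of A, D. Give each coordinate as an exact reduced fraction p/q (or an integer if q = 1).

A = (-6, 2)
D = (4, -5)

1. A_x = -6  [EB ∥ AC ∩ BC ∥ EA]
2. A_y = 2  [EB ∥ AC ∩ BC ∥ EA]
   → A = (-6, 2)
3. D_x = 4  [D is the centroid of △BAC]
4. D_y = -5  [D is the centroid of △BAC]
   → D = (4, -5)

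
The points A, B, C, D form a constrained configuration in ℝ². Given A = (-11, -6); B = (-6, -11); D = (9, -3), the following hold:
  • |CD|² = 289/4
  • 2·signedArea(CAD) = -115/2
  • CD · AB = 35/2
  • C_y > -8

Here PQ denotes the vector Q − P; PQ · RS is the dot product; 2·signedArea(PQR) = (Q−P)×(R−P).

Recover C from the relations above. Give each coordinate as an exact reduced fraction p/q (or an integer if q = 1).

1. C_x = 3/2  [CD · AB = 35/2 ∩ 2·signedArea(CAD) = -115/2]
2. C_y = -7  [CD · AB = 35/2 ∩ 2·signedArea(CAD) = -115/2]
   → C = (3/2, -7)

C = (3/2, -7)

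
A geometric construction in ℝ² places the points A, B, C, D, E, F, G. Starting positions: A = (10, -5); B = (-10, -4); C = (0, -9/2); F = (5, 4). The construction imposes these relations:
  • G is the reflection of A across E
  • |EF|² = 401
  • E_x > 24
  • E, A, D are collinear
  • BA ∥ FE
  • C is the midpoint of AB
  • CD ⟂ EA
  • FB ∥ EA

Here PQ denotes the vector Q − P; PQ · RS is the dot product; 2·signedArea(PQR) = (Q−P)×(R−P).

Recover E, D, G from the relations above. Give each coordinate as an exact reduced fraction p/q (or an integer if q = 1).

D = (700/289, -2613/289)
E = (25, 3)
G = (40, 11)

1. E_x = 25  [FB ∥ EA ∩ BA ∥ FE]
2. E_y = 3  [FB ∥ EA ∩ BA ∥ FE]
   → E = (25, 3)
3. D_x = 700/289  [E, A, D are collinear ∩ CD ⟂ EA]
4. D_y = -2613/289  [E, A, D are collinear ∩ CD ⟂ EA]
   → D = (700/289, -2613/289)
5. G_x = 40  [G is the reflection of A across E]
6. G_y = 11  [G is the reflection of A across E]
   → G = (40, 11)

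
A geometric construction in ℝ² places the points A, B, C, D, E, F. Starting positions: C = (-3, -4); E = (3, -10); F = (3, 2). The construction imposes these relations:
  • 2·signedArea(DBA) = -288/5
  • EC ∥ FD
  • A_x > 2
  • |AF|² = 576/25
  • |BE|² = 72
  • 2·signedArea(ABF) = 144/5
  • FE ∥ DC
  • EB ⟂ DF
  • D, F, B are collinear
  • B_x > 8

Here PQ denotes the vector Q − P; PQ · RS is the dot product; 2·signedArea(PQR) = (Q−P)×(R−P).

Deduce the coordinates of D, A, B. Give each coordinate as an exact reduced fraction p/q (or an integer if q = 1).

A = (3, -14/5)
B = (9, -4)
D = (-3, 8)

1. D_x = -3  [FE ∥ DC ∩ EC ∥ FD]
2. D_y = 8  [FE ∥ DC ∩ EC ∥ FD]
   → D = (-3, 8)
3. B_x = 9  [D, F, B are collinear ∩ EB ⟂ DF]
4. B_y = -4  [D, F, B are collinear ∩ EB ⟂ DF]
   → B = (9, -4)
5. A_x = 3  [line -6·x + -6·y + 6/5 = 0 ∩ |AF|² = 576/25]
6. A_y = -14/5  [line -6·x + -6·y + 6/5 = 0 ∩ |AF|² = 576/25]
   → A = (3, -14/5)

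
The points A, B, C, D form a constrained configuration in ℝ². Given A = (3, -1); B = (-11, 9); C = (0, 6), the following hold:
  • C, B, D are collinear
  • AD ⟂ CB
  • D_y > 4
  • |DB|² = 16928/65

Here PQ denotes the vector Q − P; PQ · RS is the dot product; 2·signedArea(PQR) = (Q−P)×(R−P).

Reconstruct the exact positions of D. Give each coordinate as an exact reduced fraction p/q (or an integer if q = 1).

D = (297/65, 309/65)

1. D_x = 297/65  [C, B, D are collinear ∩ AD ⟂ CB]
2. D_y = 309/65  [C, B, D are collinear ∩ AD ⟂ CB]
   → D = (297/65, 309/65)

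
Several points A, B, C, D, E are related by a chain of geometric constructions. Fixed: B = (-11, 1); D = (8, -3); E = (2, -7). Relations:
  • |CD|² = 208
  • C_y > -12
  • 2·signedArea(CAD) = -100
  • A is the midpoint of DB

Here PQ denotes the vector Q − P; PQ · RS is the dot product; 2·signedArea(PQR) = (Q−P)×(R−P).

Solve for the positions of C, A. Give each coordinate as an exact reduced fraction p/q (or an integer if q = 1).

1. A_x = -3/2  [A is the midpoint of DB]
2. A_y = -1  [A is the midpoint of DB]
   → A = (-3/2, -1)
3. C_x = -4  [line 2·x + 19/2·y + 225/2 = 0 ∩ |CD|² = 208]
4. C_y = -11  [line 2·x + 19/2·y + 225/2 = 0 ∩ |CD|² = 208]
   → C = (-4, -11)

A = (-3/2, -1)
C = (-4, -11)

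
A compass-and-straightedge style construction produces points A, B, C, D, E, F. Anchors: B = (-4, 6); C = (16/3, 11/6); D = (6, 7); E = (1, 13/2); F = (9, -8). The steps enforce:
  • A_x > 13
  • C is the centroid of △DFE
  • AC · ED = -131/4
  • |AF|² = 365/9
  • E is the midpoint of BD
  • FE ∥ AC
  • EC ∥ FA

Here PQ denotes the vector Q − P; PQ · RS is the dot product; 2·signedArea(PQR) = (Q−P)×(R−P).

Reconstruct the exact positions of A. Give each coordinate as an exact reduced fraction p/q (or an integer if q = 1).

1. A_x = 40/3  [FE ∥ AC ∩ EC ∥ FA]
2. A_y = -38/3  [FE ∥ AC ∩ EC ∥ FA]
   → A = (40/3, -38/3)

A = (40/3, -38/3)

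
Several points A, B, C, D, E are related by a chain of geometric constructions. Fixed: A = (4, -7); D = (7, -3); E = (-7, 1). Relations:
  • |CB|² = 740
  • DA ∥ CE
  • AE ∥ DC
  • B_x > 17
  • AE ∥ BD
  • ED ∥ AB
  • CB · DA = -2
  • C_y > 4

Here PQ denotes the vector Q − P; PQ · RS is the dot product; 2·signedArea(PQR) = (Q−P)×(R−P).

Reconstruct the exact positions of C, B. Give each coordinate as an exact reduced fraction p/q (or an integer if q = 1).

1. C_x = -4  [DA ∥ CE ∩ AE ∥ DC]
2. C_y = 5  [DA ∥ CE ∩ AE ∥ DC]
   → C = (-4, 5)
3. B_x = 18  [AE ∥ BD ∩ ED ∥ AB]
4. B_y = -11  [AE ∥ BD ∩ ED ∥ AB]
   → B = (18, -11)

B = (18, -11)
C = (-4, 5)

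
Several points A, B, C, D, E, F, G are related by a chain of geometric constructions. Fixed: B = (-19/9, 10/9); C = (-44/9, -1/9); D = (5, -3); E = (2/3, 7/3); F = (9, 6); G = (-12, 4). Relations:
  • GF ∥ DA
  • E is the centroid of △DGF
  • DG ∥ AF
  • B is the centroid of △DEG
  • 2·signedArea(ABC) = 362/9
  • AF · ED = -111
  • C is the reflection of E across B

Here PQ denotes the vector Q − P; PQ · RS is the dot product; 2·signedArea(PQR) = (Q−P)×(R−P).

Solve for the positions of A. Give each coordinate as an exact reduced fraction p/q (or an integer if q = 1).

A = (26, -1)

1. A_x = 26  [DG ∥ AF ∩ GF ∥ DA]
2. A_y = -1  [DG ∥ AF ∩ GF ∥ DA]
   → A = (26, -1)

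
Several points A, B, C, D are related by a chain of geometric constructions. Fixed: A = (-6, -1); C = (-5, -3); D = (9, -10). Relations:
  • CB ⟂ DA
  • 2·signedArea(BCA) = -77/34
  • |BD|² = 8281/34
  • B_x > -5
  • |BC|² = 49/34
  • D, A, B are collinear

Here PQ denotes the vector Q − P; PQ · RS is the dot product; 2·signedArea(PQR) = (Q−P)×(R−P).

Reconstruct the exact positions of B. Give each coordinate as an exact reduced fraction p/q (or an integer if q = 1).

B = (-149/34, -67/34)

1. B_x = -149/34  [D, A, B are collinear ∩ CB ⟂ DA]
2. B_y = -67/34  [D, A, B are collinear ∩ CB ⟂ DA]
   → B = (-149/34, -67/34)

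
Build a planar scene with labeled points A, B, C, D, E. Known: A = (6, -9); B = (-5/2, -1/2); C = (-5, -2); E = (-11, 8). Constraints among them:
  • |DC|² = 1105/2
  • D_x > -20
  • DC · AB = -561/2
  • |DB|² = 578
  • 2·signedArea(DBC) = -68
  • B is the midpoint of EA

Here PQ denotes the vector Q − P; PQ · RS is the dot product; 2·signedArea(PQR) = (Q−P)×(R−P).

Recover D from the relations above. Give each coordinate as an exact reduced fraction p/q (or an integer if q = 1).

1. D_x = -39/2  [DC · AB = -561/2 ∩ 2·signedArea(DBC) = -68]
2. D_y = 33/2  [DC · AB = -561/2 ∩ 2·signedArea(DBC) = -68]
   → D = (-39/2, 33/2)

D = (-39/2, 33/2)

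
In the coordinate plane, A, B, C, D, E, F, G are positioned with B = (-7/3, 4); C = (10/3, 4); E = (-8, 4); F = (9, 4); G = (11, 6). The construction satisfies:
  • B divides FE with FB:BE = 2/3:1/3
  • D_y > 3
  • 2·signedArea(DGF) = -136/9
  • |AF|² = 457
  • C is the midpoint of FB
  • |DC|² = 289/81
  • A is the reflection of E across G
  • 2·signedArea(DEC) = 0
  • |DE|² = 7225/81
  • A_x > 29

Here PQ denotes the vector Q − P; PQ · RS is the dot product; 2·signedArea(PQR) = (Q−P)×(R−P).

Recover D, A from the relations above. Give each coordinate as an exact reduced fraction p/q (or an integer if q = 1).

1. D_x = 13/9  [2·signedArea(DEC) = 0 ∩ 2·signedArea(DGF) = -136/9]
2. D_y = 4  [2·signedArea(DEC) = 0 ∩ 2·signedArea(DGF) = -136/9]
   → D = (13/9, 4)
3. A_x = 30  [A is the reflection of E across G]
4. A_y = 8  [A is the reflection of E across G]
   → A = (30, 8)

A = (30, 8)
D = (13/9, 4)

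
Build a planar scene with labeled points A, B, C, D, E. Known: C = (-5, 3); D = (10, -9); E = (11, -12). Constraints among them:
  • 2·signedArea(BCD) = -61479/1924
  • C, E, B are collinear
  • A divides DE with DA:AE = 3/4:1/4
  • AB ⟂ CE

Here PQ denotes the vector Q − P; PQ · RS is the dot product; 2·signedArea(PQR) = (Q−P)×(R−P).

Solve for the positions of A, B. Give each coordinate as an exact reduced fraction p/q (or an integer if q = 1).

1. A_x = 43/4  [A divides DE with DA:AE = 3/4:1/4]
2. A_y = -45/4  [A divides DE with DA:AE = 3/4:1/4]
   → A = (43/4, -45/4)
3. B_x = 5047/481  [C, E, B are collinear ∩ AB ⟂ CE]
4. B_y = -22173/1924  [C, E, B are collinear ∩ AB ⟂ CE]
   → B = (5047/481, -22173/1924)

A = (43/4, -45/4)
B = (5047/481, -22173/1924)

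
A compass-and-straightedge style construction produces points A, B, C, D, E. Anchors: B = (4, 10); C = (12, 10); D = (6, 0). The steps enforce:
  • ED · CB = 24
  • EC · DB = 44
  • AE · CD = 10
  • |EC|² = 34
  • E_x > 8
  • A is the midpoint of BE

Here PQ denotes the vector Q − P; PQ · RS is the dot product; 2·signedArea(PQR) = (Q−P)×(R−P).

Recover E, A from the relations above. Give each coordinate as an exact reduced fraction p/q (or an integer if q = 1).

1. E_x = 9  [EC · DB = 44 ∩ ED · CB = 24]
2. E_y = 5  [EC · DB = 44 ∩ ED · CB = 24]
   → E = (9, 5)
3. A_x = 13/2  [A is the midpoint of BE]
4. A_y = 15/2  [A is the midpoint of BE]
   → A = (13/2, 15/2)

A = (13/2, 15/2)
E = (9, 5)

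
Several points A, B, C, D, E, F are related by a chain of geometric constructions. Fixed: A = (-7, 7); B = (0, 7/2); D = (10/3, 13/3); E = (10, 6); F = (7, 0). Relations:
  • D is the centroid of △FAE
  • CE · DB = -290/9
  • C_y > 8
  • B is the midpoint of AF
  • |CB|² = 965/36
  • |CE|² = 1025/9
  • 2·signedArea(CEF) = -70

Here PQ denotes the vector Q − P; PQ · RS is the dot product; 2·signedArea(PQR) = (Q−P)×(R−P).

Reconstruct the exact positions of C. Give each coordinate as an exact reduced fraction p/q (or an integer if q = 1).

1. C_x = -1/3  [CE · DB = -290/9 ∩ 2·signedArea(CEF) = -70]
2. C_y = 26/3  [CE · DB = -290/9 ∩ 2·signedArea(CEF) = -70]
   → C = (-1/3, 26/3)

C = (-1/3, 26/3)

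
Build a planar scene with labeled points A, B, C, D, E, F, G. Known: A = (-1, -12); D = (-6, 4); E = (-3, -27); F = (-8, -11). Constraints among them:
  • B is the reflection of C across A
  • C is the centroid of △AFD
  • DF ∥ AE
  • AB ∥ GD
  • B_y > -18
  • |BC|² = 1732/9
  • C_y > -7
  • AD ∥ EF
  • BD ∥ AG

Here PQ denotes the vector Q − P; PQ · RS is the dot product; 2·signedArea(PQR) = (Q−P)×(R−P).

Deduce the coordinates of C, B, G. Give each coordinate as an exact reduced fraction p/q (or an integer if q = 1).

1. C_x = -5  [C is the centroid of △AFD]
2. C_y = -19/3  [C is the centroid of △AFD]
   → C = (-5, -19/3)
3. B_x = 3  [B is the reflection of C across A]
4. B_y = -53/3  [B is the reflection of C across A]
   → B = (3, -53/3)
5. G_x = -10  [AB ∥ GD ∩ BD ∥ AG]
6. G_y = 29/3  [AB ∥ GD ∩ BD ∥ AG]
   → G = (-10, 29/3)

B = (3, -53/3)
C = (-5, -19/3)
G = (-10, 29/3)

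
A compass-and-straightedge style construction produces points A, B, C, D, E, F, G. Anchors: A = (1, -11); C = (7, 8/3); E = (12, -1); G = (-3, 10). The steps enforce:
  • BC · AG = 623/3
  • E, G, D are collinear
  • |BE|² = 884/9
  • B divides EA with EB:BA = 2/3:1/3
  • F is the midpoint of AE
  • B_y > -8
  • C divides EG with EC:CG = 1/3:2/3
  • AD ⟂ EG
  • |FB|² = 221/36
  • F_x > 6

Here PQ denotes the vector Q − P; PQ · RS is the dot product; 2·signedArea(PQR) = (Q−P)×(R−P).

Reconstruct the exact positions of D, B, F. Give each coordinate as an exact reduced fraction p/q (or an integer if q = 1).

1. D_x = 3327/346  [E, G, D are collinear ∩ AD ⟂ EG]
2. D_y = 259/346  [E, G, D are collinear ∩ AD ⟂ EG]
   → D = (3327/346, 259/346)
3. B_x = 14/3  [B divides EA with EB:BA = 2/3:1/3]
4. B_y = -23/3  [B divides EA with EB:BA = 2/3:1/3]
   → B = (14/3, -23/3)
5. F_x = 13/2  [F is the midpoint of AE]
6. F_y = -6  [F is the midpoint of AE]
   → F = (13/2, -6)

B = (14/3, -23/3)
D = (3327/346, 259/346)
F = (13/2, -6)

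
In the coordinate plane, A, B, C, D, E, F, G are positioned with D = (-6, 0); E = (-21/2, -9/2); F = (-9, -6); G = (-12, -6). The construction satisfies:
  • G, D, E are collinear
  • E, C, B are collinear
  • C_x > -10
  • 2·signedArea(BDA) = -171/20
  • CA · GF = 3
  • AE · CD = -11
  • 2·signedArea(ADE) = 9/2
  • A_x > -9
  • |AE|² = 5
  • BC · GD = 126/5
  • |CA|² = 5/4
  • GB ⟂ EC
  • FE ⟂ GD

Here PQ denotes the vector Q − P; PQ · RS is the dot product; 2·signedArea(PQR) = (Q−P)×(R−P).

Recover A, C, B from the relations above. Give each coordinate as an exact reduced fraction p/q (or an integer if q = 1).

1. A_x = -17/2  [line 9/2·x + -9/2·y + 45/2 = 0 ∩ |AE|² = 5]
2. A_y = -7/2  [line 9/2·x + -9/2·y + 45/2 = 0 ∩ |AE|² = 5]
   → A = (-17/2, -7/2)
3. C_x = -19/2  [CA · GF = 3 ∩ AE · CD = -11]
4. C_y = -4  [CA · GF = 3 ∩ AE · CD = -11]
   → C = (-19/2, -4)
5. B_x = -123/10  [E, C, B are collinear ∩ GB ⟂ EC]
6. B_y = -27/5  [E, C, B are collinear ∩ GB ⟂ EC]
   → B = (-123/10, -27/5)

A = (-17/2, -7/2)
B = (-123/10, -27/5)
C = (-19/2, -4)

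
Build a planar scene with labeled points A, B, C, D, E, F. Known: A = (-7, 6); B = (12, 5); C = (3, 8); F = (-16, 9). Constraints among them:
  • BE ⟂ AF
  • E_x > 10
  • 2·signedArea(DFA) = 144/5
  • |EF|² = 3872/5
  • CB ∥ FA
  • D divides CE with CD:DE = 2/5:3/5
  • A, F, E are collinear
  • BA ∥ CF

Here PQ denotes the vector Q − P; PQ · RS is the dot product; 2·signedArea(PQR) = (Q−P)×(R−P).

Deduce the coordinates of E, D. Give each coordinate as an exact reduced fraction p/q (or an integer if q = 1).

D = (149/25, 122/25)
E = (52/5, 1/5)

1. E_x = 52/5  [A, F, E are collinear ∩ BE ⟂ AF]
2. E_y = 1/5  [A, F, E are collinear ∩ BE ⟂ AF]
   → E = (52/5, 1/5)
3. D_x = 149/25  [D divides CE with CD:DE = 2/5:3/5]
4. D_y = 122/25  [D divides CE with CD:DE = 2/5:3/5]
   → D = (149/25, 122/25)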